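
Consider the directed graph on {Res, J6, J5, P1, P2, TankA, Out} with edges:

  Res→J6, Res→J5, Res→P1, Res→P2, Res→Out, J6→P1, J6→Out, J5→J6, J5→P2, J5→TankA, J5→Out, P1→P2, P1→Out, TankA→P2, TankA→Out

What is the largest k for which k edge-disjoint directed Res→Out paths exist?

4

Assign every edge capacity 1; by Menger, the answer equals the max flow.
Path Res→Out (+1); total 1.
Path Res→J6→Out (+1); total 2.
Path Res→J5→Out (+1); total 3.
Path Res→P1→Out (+1); total 4.
No residual Res→Out path; max flow = 4.
Certifying cut of size 4: {Res→J5, Res→J6, Res→Out, Res→P1}.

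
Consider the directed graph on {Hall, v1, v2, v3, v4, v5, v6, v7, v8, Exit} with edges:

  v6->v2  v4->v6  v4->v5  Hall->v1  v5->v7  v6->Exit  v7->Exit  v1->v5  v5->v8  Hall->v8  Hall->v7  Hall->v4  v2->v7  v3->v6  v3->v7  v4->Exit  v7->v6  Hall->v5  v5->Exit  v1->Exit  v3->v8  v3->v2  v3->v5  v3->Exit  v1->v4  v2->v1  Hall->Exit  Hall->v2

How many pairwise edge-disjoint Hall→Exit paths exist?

Assign every edge capacity 1; by Menger, the answer equals the max flow.
Path Hall→Exit (+1); total 1.
Path Hall→v1→Exit (+1); total 2.
Path Hall→v4→Exit (+1); total 3.
Path Hall→v5→Exit (+1); total 4.
Path Hall→v7→Exit (+1); total 5.
Path Hall→v2→v7→v6→Exit (+1); total 6.
No residual Hall→Exit path; max flow = 6.
Certifying cut of size 6: {Hall→Exit, Hall→v1, Hall→v2, Hall→v4, Hall→v5, Hall→v7}.

6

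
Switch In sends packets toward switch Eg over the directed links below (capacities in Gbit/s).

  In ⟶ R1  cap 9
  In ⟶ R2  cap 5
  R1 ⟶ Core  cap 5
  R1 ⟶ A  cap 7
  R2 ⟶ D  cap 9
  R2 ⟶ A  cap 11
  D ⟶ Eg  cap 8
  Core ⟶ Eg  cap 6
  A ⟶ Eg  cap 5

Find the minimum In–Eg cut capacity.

Augment In→R1→Core→Eg: bottleneck 5, flow now 5.
Augment In→R1→A→Eg: bottleneck 4, flow now 9.
Augment In→R2→D→Eg: bottleneck 5, flow now 14.
No augmenting path remains; maximum flow = 14.
By max-flow min-cut, the minimum cut capacity equals the max flow.
In the residual graph, reachable from In: {In}.
Min-cut edges: In→R1 (9), In→R2 (5); capacity 9 + 5 = 14.

14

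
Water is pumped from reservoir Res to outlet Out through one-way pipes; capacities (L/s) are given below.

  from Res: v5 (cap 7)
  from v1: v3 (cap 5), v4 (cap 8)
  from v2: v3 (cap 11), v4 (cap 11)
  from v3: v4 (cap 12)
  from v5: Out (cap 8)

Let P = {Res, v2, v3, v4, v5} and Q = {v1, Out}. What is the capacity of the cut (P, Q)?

8

Edges leaving {Res, v2, v3, v4, v5}: v5→Out (8).
Cut capacity = 8 = 8.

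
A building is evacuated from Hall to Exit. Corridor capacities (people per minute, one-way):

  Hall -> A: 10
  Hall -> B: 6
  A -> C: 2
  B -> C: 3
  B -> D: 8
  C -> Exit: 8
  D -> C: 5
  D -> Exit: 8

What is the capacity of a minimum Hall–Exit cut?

Augment Hall→A→C→Exit: bottleneck 2, flow now 2.
Augment Hall→B→C→Exit: bottleneck 3, flow now 5.
Augment Hall→B→D→Exit: bottleneck 3, flow now 8.
No augmenting path remains; maximum flow = 8.
By max-flow min-cut, the minimum cut capacity equals the max flow.
In the residual graph, reachable from Hall: {Hall, A}.
Min-cut edges: Hall→B (6), A→C (2); capacity 6 + 2 = 8.

8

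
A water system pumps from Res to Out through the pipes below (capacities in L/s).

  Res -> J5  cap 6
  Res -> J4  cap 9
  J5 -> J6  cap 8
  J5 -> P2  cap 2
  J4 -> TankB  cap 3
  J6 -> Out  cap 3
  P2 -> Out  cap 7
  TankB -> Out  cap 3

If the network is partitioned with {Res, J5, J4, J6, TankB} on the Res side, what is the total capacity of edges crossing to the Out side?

Edges leaving {Res, J5, J4, J6, TankB}: J5→P2 (2), J6→Out (3), TankB→Out (3).
Cut capacity = 2 + 3 + 3 = 8.

8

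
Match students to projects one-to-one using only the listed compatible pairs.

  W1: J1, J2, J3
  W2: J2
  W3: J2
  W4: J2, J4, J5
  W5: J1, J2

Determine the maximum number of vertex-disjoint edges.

4

Unit-capacity flow: source→left, listed edges, right→sink; max matching = max flow.
Augmenting path W1→J1 (+1); matched 1.
Augmenting path W2→J2 (+1); matched 2.
Augmenting path W4→J4 (+1); matched 3.
Augmenting path W5→J1→W1→J3 (+1); matched 4.
No augmenting path remains; maximum matching = 4.
König certificate: {W1, W4, W5, J2} is a vertex cover of size 4 (every listed pair touches it), so no matching can be larger.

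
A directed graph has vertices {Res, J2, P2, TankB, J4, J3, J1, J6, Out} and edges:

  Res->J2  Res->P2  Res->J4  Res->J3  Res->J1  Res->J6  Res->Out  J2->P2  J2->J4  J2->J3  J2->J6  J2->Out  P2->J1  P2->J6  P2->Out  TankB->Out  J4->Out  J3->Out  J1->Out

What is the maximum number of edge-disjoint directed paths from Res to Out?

Assign every edge capacity 1; by Menger, the answer equals the max flow.
Path Res→Out (+1); total 1.
Path Res→J2→Out (+1); total 2.
Path Res→P2→Out (+1); total 3.
Path Res→J4→Out (+1); total 4.
Path Res→J3→Out (+1); total 5.
Path Res→J1→Out (+1); total 6.
No residual Res→Out path; max flow = 6.
Certifying cut of size 6: {Res→J1, Res→J2, Res→J3, Res→J4, Res→Out, Res→P2}.

6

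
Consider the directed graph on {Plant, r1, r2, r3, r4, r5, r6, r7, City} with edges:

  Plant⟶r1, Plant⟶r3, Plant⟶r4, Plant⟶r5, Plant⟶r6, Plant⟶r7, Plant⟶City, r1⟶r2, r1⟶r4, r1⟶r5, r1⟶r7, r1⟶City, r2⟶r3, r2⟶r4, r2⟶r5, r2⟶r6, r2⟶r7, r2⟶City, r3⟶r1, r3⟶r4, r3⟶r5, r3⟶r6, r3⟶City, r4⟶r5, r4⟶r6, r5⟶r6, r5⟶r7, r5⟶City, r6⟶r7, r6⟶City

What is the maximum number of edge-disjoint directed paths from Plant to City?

5

Assign every edge capacity 1; by Menger, the answer equals the max flow.
Path Plant→City (+1); total 1.
Path Plant→r1→City (+1); total 2.
Path Plant→r3→City (+1); total 3.
Path Plant→r5→City (+1); total 4.
Path Plant→r6→City (+1); total 5.
No residual Plant→City path; max flow = 5.
Certifying cut of size 5: {Plant→City, Plant→r1, Plant→r3, r5→City, r6→City}.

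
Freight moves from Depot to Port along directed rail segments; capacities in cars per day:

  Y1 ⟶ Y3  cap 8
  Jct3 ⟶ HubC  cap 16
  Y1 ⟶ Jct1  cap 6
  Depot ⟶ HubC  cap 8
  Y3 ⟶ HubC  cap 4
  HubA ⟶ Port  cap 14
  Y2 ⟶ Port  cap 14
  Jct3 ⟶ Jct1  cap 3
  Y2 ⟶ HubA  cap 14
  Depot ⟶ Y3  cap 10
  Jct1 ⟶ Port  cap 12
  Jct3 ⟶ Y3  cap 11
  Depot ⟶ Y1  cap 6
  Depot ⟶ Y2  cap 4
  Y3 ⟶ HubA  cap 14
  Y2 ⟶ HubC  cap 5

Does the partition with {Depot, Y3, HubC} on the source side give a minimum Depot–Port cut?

No — its capacity is 24, but the minimum cut has capacity 20.

Given cut capacity: 4 + 6 + 14 = 24.
Augment Depot→Y2→Port: bottleneck 4, flow now 4.
Augment Depot→Y1→Jct1→Port: bottleneck 6, flow now 10.
Augment Depot→Y3→HubA→Port: bottleneck 10, flow now 20.
No augmenting path remains; maximum flow = 20.
In the residual graph, reachable from Depot: {Depot, HubC}.
Min-cut edges: Depot→Y2 (4), Depot→Y1 (6), Depot→Y3 (10); capacity 4 + 6 + 10 = 20.
Cut capacity 24 exceeds the max flow 20, so it is not minimum.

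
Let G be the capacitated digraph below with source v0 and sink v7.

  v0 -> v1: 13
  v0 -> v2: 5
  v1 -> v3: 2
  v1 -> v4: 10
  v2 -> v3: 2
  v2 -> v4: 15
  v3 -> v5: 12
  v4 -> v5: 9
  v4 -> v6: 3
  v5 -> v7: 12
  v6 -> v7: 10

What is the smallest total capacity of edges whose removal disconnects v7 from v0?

15

Augment v0→v1→v3→v5→v7: bottleneck 2, flow now 2.
Augment v0→v1→v4→v5→v7: bottleneck 9, flow now 11.
Augment v0→v1→v4→v6→v7: bottleneck 1, flow now 12.
Augment v0→v2→v3→v5→v7: bottleneck 1, flow now 13.
Augment v0→v2→v4→v6→v7: bottleneck 2, flow now 15.
No augmenting path remains; maximum flow = 15.
By max-flow min-cut, the minimum cut capacity equals the max flow.
In the residual graph, reachable from v0: {v0, v1, v2, v3, v4, v5}.
Min-cut edges: v4→v6 (3), v5→v7 (12); capacity 3 + 12 = 15.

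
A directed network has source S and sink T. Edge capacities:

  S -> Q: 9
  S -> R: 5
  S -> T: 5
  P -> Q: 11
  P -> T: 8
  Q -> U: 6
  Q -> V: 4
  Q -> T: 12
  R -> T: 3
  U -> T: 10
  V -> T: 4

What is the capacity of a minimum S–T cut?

17

Augment S→T: bottleneck 5, flow now 5.
Augment S→Q→T: bottleneck 9, flow now 14.
Augment S→R→T: bottleneck 3, flow now 17.
No augmenting path remains; maximum flow = 17.
By max-flow min-cut, the minimum cut capacity equals the max flow.
In the residual graph, reachable from S: {S, R}.
Min-cut edges: S→Q (9), S→T (5), R→T (3); capacity 9 + 5 + 3 = 17.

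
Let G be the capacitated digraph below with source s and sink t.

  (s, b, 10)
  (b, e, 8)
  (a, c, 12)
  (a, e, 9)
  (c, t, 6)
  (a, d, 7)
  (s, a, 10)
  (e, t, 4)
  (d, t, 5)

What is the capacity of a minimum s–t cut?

14

Augment s→a→c→t: bottleneck 6, flow now 6.
Augment s→a→d→t: bottleneck 4, flow now 10.
Augment s→b→e→t: bottleneck 4, flow now 14.
No augmenting path remains; maximum flow = 14.
By max-flow min-cut, the minimum cut capacity equals the max flow.
In the residual graph, reachable from s: {s, b, e}.
Min-cut edges: s→a (10), e→t (4); capacity 10 + 4 = 14.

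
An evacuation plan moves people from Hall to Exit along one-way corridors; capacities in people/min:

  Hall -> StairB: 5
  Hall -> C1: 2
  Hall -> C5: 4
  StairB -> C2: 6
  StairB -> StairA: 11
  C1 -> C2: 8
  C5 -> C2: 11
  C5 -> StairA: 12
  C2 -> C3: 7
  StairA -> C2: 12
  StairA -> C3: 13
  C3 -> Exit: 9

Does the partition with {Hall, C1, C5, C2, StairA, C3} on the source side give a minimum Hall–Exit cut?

No — its capacity is 14, but the minimum cut has capacity 9.

Given cut capacity: 5 + 9 = 14.
Augment Hall→StairB→C2→C3→Exit: bottleneck 5, flow now 5.
Augment Hall→C1→C2→C3→Exit: bottleneck 2, flow now 7.
Augment Hall→C5→StairA→C3→Exit: bottleneck 2, flow now 9.
No augmenting path remains; maximum flow = 9.
In the residual graph, reachable from Hall: {Hall, StairB, C1, C5, C2, StairA, C3}.
Min-cut edges: C3→Exit (9); capacity 9 = 9.
Cut capacity 14 exceeds the max flow 9, so it is not minimum.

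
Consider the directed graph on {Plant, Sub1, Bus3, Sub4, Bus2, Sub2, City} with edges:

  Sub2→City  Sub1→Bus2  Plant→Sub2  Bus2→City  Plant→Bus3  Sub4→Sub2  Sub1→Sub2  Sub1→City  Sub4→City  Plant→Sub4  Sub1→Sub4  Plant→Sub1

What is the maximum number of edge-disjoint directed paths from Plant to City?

3

Assign every edge capacity 1; by Menger, the answer equals the max flow.
Path Plant→Sub1→City (+1); total 1.
Path Plant→Sub4→City (+1); total 2.
Path Plant→Sub2→City (+1); total 3.
No residual Plant→City path; max flow = 3.
Certifying cut of size 3: {Plant→Sub1, Plant→Sub2, Plant→Sub4}.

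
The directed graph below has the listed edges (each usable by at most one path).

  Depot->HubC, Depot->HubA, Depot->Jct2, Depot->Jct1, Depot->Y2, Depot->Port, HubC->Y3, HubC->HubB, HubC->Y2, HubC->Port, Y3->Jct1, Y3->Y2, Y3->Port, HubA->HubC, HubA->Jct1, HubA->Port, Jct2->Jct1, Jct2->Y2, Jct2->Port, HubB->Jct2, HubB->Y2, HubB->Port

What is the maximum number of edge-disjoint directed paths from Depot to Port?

Assign every edge capacity 1; by Menger, the answer equals the max flow.
Path Depot→Port (+1); total 1.
Path Depot→HubC→Port (+1); total 2.
Path Depot→HubA→Port (+1); total 3.
Path Depot→Jct2→Port (+1); total 4.
No residual Depot→Port path; max flow = 4.
Certifying cut of size 4: {Depot→HubA, Depot→HubC, Depot→Jct2, Depot→Port}.

4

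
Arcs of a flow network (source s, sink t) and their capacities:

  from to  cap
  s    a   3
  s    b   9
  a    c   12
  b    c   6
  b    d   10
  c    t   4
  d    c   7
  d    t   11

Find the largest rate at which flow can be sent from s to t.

Augment s→a→c→t: bottleneck 3, flow now 3.
Augment s→b→c→t: bottleneck 1, flow now 4.
Augment s→b→d→t: bottleneck 8, flow now 12.
No augmenting path remains; maximum flow = 12.
In the residual graph, reachable from s: {s}.
Min-cut edges: s→a (3), s→b (9); capacity 3 + 9 = 12.
This cut is saturated, so no flow can exceed 12.

12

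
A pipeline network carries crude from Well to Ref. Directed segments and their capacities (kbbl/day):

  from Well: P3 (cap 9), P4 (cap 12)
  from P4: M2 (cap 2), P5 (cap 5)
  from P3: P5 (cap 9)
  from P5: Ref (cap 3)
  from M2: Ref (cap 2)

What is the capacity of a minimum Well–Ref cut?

Augment Well→P4→P5→Ref: bottleneck 3, flow now 3.
Augment Well→P4→M2→Ref: bottleneck 2, flow now 5.
No augmenting path remains; maximum flow = 5.
By max-flow min-cut, the minimum cut capacity equals the max flow.
In the residual graph, reachable from Well: {Well, P4, P3, P5}.
Min-cut edges: P4→M2 (2), P5→Ref (3); capacity 2 + 3 = 5.

5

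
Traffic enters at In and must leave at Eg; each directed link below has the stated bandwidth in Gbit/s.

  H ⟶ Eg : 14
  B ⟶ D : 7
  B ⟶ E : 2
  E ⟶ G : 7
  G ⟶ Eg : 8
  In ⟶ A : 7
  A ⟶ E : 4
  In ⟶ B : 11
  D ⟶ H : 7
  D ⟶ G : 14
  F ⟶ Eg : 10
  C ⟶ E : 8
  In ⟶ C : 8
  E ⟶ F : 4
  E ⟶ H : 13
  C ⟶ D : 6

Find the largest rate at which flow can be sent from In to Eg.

21

Augment In→A→E→F→Eg: bottleneck 4, flow now 4.
Augment In→B→D→G→Eg: bottleneck 7, flow now 11.
Augment In→B→E→G→Eg: bottleneck 1, flow now 12.
Augment In→B→E→H→Eg: bottleneck 1, flow now 13.
Augment In→C→D→H→Eg: bottleneck 6, flow now 19.
Augment In→C→E→H→Eg: bottleneck 2, flow now 21.
No augmenting path remains; maximum flow = 21.
In the residual graph, reachable from In: {In, A, B}.
Min-cut edges: In→C (8), A→E (4), B→D (7), B→E (2); capacity 8 + 4 + 7 + 2 = 21.
This cut is saturated, so no flow can exceed 21.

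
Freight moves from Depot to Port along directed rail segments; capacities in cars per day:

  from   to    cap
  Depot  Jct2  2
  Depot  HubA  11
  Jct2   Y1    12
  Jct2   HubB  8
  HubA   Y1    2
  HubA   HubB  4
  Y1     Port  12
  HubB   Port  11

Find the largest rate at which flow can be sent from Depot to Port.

Augment Depot→Jct2→Y1→Port: bottleneck 2, flow now 2.
Augment Depot→HubA→Y1→Port: bottleneck 2, flow now 4.
Augment Depot→HubA→HubB→Port: bottleneck 4, flow now 8.
No augmenting path remains; maximum flow = 8.
In the residual graph, reachable from Depot: {Depot, HubA}.
Min-cut edges: Depot→Jct2 (2), HubA→Y1 (2), HubA→HubB (4); capacity 2 + 2 + 4 = 8.
This cut is saturated, so no flow can exceed 8.

8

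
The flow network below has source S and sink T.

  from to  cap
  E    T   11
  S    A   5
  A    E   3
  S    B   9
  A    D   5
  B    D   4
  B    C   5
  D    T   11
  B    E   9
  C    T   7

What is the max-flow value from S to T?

14

Augment S→A→D→T: bottleneck 5, flow now 5.
Augment S→B→C→T: bottleneck 5, flow now 10.
Augment S→B→D→T: bottleneck 4, flow now 14.
No augmenting path remains; maximum flow = 14.
In the residual graph, reachable from S: {S}.
Min-cut edges: S→A (5), S→B (9); capacity 5 + 9 = 14.
This cut is saturated, so no flow can exceed 14.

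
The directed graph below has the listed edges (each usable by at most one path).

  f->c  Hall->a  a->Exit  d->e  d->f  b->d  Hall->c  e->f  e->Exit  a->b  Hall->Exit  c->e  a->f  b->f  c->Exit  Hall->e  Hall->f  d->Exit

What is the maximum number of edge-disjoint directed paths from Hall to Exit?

4

Assign every edge capacity 1; by Menger, the answer equals the max flow.
Path Hall→Exit (+1); total 1.
Path Hall→a→Exit (+1); total 2.
Path Hall→c→Exit (+1); total 3.
Path Hall→e→Exit (+1); total 4.
No residual Hall→Exit path; max flow = 4.
Certifying cut of size 4: {Hall→Exit, Hall→a, c→Exit, e→Exit}.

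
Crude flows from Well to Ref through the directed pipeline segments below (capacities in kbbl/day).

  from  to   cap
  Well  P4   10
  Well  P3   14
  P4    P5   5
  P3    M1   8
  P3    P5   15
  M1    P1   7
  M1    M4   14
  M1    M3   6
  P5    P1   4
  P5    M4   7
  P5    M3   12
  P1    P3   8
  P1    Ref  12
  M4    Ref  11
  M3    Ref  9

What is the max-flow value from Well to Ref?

19

Augment Well→P4→P5→P1→Ref: bottleneck 4, flow now 4.
Augment Well→P4→P5→M4→Ref: bottleneck 1, flow now 5.
Augment Well→P3→M1→P1→Ref: bottleneck 7, flow now 12.
Augment Well→P3→M1→M4→Ref: bottleneck 1, flow now 13.
Augment Well→P3→P5→M4→Ref: bottleneck 6, flow now 19.
No augmenting path remains; maximum flow = 19.
In the residual graph, reachable from Well: {Well, P4}.
Min-cut edges: Well→P3 (14), P4→P5 (5); capacity 14 + 5 = 19.
This cut is saturated, so no flow can exceed 19.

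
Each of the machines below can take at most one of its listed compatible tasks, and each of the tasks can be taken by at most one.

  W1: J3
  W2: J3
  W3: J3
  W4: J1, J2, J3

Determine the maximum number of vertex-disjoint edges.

2

Unit-capacity flow: source→left, listed edges, right→sink; max matching = max flow.
Augmenting path W1→J3 (+1); matched 1.
Augmenting path W4→J1 (+1); matched 2.
No augmenting path remains; maximum matching = 2.
König certificate: {W4, J3} is a vertex cover of size 2 (every listed pair touches it), so no matching can be larger.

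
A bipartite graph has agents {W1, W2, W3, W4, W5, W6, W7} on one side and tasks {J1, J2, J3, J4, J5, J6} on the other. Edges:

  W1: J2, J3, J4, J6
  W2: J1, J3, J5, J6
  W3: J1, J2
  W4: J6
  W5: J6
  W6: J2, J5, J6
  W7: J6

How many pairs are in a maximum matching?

Unit-capacity flow: source→left, listed edges, right→sink; max matching = max flow.
Augmenting path W1→J2 (+1); matched 1.
Augmenting path W2→J1 (+1); matched 2.
Augmenting path W4→J6 (+1); matched 3.
Augmenting path W6→J5 (+1); matched 4.
Augmenting path W3→J1→W2→J3 (+1); matched 5.
No augmenting path remains; maximum matching = 5.
König certificate: {W1, W2, W3, W6, J6} is a vertex cover of size 5 (every listed pair touches it), so no matching can be larger.

5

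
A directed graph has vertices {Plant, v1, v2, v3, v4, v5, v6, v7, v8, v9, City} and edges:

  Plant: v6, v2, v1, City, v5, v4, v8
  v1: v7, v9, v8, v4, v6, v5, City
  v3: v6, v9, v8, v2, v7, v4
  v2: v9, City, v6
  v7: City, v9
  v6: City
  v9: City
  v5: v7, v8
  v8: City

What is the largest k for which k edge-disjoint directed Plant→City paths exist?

Assign every edge capacity 1; by Menger, the answer equals the max flow.
Path Plant→City (+1); total 1.
Path Plant→v1→City (+1); total 2.
Path Plant→v2→City (+1); total 3.
Path Plant→v6→City (+1); total 4.
Path Plant→v8→City (+1); total 5.
Path Plant→v5→v7→City (+1); total 6.
No residual Plant→City path; max flow = 6.
Certifying cut of size 6: {Plant→City, Plant→v1, Plant→v2, Plant→v5, Plant→v6, Plant→v8}.

6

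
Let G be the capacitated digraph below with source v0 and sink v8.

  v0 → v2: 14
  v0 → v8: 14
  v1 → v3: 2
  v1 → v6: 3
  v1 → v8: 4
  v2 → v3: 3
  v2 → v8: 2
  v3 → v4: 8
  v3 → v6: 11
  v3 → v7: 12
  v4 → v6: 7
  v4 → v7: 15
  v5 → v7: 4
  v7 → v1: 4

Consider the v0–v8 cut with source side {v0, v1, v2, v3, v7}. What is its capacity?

42

Edges leaving {v0, v1, v2, v3, v7}: v0→v8 (14), v1→v6 (3), v1→v8 (4), v2→v8 (2), v3→v4 (8), v3→v6 (11).
Cut capacity = 14 + 3 + 4 + 2 + 8 + 11 = 42.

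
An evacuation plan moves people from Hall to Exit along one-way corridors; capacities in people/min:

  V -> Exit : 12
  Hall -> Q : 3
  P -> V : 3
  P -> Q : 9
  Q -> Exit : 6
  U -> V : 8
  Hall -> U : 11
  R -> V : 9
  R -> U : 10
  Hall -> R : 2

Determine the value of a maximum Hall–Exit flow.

13

Augment Hall→Q→Exit: bottleneck 3, flow now 3.
Augment Hall→R→V→Exit: bottleneck 2, flow now 5.
Augment Hall→U→V→Exit: bottleneck 8, flow now 13.
No augmenting path remains; maximum flow = 13.
In the residual graph, reachable from Hall: {Hall, U}.
Min-cut edges: Hall→Q (3), Hall→R (2), U→V (8); capacity 3 + 2 + 8 = 13.
This cut is saturated, so no flow can exceed 13.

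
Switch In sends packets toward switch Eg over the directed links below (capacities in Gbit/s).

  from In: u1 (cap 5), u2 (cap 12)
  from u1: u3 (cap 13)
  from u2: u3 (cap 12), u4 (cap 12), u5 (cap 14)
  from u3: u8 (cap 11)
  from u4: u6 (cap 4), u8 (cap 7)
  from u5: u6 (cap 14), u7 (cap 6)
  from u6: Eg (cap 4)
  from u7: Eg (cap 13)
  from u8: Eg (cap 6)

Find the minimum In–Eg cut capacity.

Augment In→u1→u3→u8→Eg: bottleneck 5, flow now 5.
Augment In→u2→u3→u8→Eg: bottleneck 1, flow now 6.
Augment In→u2→u4→u6→Eg: bottleneck 4, flow now 10.
Augment In→u2→u5→u7→Eg: bottleneck 6, flow now 16.
No augmenting path remains; maximum flow = 16.
By max-flow min-cut, the minimum cut capacity equals the max flow.
In the residual graph, reachable from In: {In, u1, u2, u3, u4, u5, u6, u8}.
Min-cut edges: u5→u7 (6), u6→Eg (4), u8→Eg (6); capacity 6 + 4 + 6 = 16.

16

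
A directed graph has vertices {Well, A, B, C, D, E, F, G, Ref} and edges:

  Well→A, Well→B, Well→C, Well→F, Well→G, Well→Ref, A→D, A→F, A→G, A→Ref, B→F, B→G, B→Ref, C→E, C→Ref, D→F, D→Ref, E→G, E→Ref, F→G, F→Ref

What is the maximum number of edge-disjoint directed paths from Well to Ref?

5

Assign every edge capacity 1; by Menger, the answer equals the max flow.
Path Well→Ref (+1); total 1.
Path Well→A→Ref (+1); total 2.
Path Well→B→Ref (+1); total 3.
Path Well→C→Ref (+1); total 4.
Path Well→F→Ref (+1); total 5.
No residual Well→Ref path; max flow = 5.
Certifying cut of size 5: {Well→A, Well→B, Well→C, Well→F, Well→Ref}.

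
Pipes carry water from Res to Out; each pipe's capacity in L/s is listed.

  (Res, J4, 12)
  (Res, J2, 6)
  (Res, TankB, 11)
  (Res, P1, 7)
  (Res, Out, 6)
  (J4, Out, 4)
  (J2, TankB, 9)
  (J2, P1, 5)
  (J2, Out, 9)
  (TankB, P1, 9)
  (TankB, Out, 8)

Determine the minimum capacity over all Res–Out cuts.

24

Augment Res→Out: bottleneck 6, flow now 6.
Augment Res→J4→Out: bottleneck 4, flow now 10.
Augment Res→J2→Out: bottleneck 6, flow now 16.
Augment Res→TankB→Out: bottleneck 8, flow now 24.
No augmenting path remains; maximum flow = 24.
By max-flow min-cut, the minimum cut capacity equals the max flow.
In the residual graph, reachable from Res: {Res, J4, TankB, P1}.
Min-cut edges: Res→J2 (6), Res→Out (6), J4→Out (4), TankB→Out (8); capacity 6 + 6 + 4 + 8 = 24.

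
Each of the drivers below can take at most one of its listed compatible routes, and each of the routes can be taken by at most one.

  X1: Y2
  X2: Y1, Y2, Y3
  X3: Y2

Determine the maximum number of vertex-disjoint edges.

2

Unit-capacity flow: source→left, listed edges, right→sink; max matching = max flow.
Augmenting path X1→Y2 (+1); matched 1.
Augmenting path X2→Y1 (+1); matched 2.
No augmenting path remains; maximum matching = 2.
König certificate: {X2, Y2} is a vertex cover of size 2 (every listed pair touches it), so no matching can be larger.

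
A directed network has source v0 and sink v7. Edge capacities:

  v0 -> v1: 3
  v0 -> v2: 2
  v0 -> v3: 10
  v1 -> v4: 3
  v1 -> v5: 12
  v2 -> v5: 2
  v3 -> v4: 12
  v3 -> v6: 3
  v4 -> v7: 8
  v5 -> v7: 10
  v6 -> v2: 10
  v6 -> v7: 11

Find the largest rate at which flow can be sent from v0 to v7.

15

Augment v0→v1→v4→v7: bottleneck 3, flow now 3.
Augment v0→v2→v5→v7: bottleneck 2, flow now 5.
Augment v0→v3→v4→v7: bottleneck 5, flow now 10.
Augment v0→v3→v6→v7: bottleneck 3, flow now 13.
Augment v0→v3→v4→v1→v5→v7: bottleneck 2, flow now 15. (uses reverse residual edge)
No augmenting path remains; maximum flow = 15.
In the residual graph, reachable from v0: {v0}.
Min-cut edges: v0→v1 (3), v0→v2 (2), v0→v3 (10); capacity 3 + 2 + 10 = 15.
This cut is saturated, so no flow can exceed 15.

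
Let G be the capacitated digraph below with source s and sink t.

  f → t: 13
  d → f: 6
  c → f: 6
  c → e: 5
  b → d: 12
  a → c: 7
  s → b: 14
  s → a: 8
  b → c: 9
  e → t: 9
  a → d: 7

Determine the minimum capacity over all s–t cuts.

Augment s→a→c→e→t: bottleneck 5, flow now 5.
Augment s→a→c→f→t: bottleneck 2, flow now 7.
Augment s→a→d→f→t: bottleneck 1, flow now 8.
Augment s→b→c→f→t: bottleneck 4, flow now 12.
Augment s→b→d→f→t: bottleneck 5, flow now 17.
No augmenting path remains; maximum flow = 17.
By max-flow min-cut, the minimum cut capacity equals the max flow.
In the residual graph, reachable from s: {s, a, b, c, d}.
Min-cut edges: c→e (5), c→f (6), d→f (6); capacity 5 + 6 + 6 = 17.

17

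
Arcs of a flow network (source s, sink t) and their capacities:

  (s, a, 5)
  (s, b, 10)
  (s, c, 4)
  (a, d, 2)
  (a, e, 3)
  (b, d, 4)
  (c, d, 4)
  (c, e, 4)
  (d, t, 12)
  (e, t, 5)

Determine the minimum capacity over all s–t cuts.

13

Augment s→a→d→t: bottleneck 2, flow now 2.
Augment s→a→e→t: bottleneck 3, flow now 5.
Augment s→b→d→t: bottleneck 4, flow now 9.
Augment s→c→d→t: bottleneck 4, flow now 13.
No augmenting path remains; maximum flow = 13.
By max-flow min-cut, the minimum cut capacity equals the max flow.
In the residual graph, reachable from s: {s, b}.
Min-cut edges: s→a (5), s→c (4), b→d (4); capacity 5 + 4 + 4 = 13.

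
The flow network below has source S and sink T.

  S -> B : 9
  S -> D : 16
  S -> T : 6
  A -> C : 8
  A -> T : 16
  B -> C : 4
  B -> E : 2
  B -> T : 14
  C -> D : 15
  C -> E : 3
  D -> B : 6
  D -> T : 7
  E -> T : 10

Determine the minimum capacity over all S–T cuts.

Augment S→T: bottleneck 6, flow now 6.
Augment S→B→T: bottleneck 9, flow now 15.
Augment S→D→T: bottleneck 7, flow now 22.
Augment S→D→B→T: bottleneck 5, flow now 27.
Augment S→D→B→E→T: bottleneck 1, flow now 28.
No augmenting path remains; maximum flow = 28.
By max-flow min-cut, the minimum cut capacity equals the max flow.
In the residual graph, reachable from S: {S, D}.
Min-cut edges: S→B (9), S→T (6), D→B (6), D→T (7); capacity 9 + 6 + 6 + 7 = 28.

28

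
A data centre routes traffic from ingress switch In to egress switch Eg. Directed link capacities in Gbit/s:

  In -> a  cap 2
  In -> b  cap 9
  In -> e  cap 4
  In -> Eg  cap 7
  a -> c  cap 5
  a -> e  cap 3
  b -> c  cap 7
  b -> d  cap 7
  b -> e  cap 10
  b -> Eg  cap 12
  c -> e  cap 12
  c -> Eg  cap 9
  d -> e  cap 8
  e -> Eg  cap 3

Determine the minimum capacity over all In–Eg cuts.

Augment In→Eg: bottleneck 7, flow now 7.
Augment In→b→Eg: bottleneck 9, flow now 16.
Augment In→e→Eg: bottleneck 3, flow now 19.
Augment In→a→c→Eg: bottleneck 2, flow now 21.
No augmenting path remains; maximum flow = 21.
By max-flow min-cut, the minimum cut capacity equals the max flow.
In the residual graph, reachable from In: {In, e}.
Min-cut edges: In→a (2), In→b (9), In→Eg (7), e→Eg (3); capacity 2 + 9 + 7 + 3 = 21.

21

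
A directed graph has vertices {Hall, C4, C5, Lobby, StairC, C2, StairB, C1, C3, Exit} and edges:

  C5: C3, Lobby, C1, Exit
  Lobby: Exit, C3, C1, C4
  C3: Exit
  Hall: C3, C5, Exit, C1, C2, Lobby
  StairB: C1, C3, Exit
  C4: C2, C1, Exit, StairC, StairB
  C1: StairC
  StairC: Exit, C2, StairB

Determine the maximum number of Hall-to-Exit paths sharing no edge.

Assign every edge capacity 1; by Menger, the answer equals the max flow.
Path Hall→Exit (+1); total 1.
Path Hall→C5→Exit (+1); total 2.
Path Hall→Lobby→Exit (+1); total 3.
Path Hall→C3→Exit (+1); total 4.
Path Hall→C1→StairC→Exit (+1); total 5.
No residual Hall→Exit path; max flow = 5.
Certifying cut of size 5: {Hall→C1, Hall→C3, Hall→C5, Hall→Exit, Hall→Lobby}.

5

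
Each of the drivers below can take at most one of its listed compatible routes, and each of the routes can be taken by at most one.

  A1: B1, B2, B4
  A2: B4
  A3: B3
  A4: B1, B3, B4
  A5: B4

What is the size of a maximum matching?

4

Unit-capacity flow: source→left, listed edges, right→sink; max matching = max flow.
Augmenting path A1→B1 (+1); matched 1.
Augmenting path A2→B4 (+1); matched 2.
Augmenting path A3→B3 (+1); matched 3.
Augmenting path A4→B1→A1→B2 (+1); matched 4.
No augmenting path remains; maximum matching = 4.
König certificate: {A1, A3, A4, B4} is a vertex cover of size 4 (every listed pair touches it), so no matching can be larger.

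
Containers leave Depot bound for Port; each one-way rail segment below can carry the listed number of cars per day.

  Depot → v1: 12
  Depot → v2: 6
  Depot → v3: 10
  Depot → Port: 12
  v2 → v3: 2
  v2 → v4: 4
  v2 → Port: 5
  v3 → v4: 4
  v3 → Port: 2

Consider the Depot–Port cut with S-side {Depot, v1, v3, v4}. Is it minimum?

No — its capacity is 20, but the minimum cut has capacity 19.

Given cut capacity: 6 + 12 + 2 = 20.
Augment Depot→Port: bottleneck 12, flow now 12.
Augment Depot→v2→Port: bottleneck 5, flow now 17.
Augment Depot→v3→Port: bottleneck 2, flow now 19.
No augmenting path remains; maximum flow = 19.
In the residual graph, reachable from Depot: {Depot, v1, v2, v3, v4}.
Min-cut edges: Depot→Port (12), v2→Port (5), v3→Port (2); capacity 12 + 5 + 2 = 19.
Cut capacity 20 exceeds the max flow 19, so it is not minimum.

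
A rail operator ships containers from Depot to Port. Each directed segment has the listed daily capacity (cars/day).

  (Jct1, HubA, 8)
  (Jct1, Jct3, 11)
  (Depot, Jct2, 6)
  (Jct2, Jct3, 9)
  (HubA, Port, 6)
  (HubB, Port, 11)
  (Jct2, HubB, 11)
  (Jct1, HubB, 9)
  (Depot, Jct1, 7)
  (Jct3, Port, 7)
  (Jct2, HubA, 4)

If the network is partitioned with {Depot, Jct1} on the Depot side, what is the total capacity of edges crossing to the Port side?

34

Edges leaving {Depot, Jct1}: Depot→Jct2 (6), Jct1→HubB (9), Jct1→Jct3 (11), Jct1→HubA (8).
Cut capacity = 6 + 9 + 11 + 8 = 34.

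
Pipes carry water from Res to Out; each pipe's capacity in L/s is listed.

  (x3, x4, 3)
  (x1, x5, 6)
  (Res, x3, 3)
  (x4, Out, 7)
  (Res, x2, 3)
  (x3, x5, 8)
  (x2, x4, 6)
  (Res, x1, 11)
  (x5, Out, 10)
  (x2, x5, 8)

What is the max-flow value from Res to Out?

Augment Res→x1→x5→Out: bottleneck 6, flow now 6.
Augment Res→x2→x4→Out: bottleneck 3, flow now 9.
Augment Res→x3→x4→Out: bottleneck 3, flow now 12.
No augmenting path remains; maximum flow = 12.
In the residual graph, reachable from Res: {Res, x1}.
Min-cut edges: Res→x2 (3), Res→x3 (3), x1→x5 (6); capacity 3 + 3 + 6 = 12.
This cut is saturated, so no flow can exceed 12.

12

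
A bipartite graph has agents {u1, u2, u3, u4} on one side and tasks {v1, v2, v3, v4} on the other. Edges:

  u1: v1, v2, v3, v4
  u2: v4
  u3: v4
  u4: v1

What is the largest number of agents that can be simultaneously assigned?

Unit-capacity flow: source→left, listed edges, right→sink; max matching = max flow.
Augmenting path u1→v1 (+1); matched 1.
Augmenting path u2→v4 (+1); matched 2.
Augmenting path u4→v1→u1→v2 (+1); matched 3.
No augmenting path remains; maximum matching = 3.
König certificate: {u1, u4, v4} is a vertex cover of size 3 (every listed pair touches it), so no matching can be larger.

3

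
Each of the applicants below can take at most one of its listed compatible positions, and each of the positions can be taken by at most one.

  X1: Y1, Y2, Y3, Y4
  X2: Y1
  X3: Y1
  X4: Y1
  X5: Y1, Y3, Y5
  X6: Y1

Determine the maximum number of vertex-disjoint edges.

3

Unit-capacity flow: source→left, listed edges, right→sink; max matching = max flow.
Augmenting path X1→Y1 (+1); matched 1.
Augmenting path X5→Y3 (+1); matched 2.
Augmenting path X2→Y1→X1→Y2 (+1); matched 3.
No augmenting path remains; maximum matching = 3.
König certificate: {X1, X5, Y1} is a vertex cover of size 3 (every listed pair touches it), so no matching can be larger.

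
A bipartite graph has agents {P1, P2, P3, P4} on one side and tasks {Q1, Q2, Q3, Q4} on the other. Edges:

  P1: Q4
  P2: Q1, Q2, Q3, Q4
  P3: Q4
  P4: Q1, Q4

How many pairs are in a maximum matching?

3

Unit-capacity flow: source→left, listed edges, right→sink; max matching = max flow.
Augmenting path P1→Q4 (+1); matched 1.
Augmenting path P2→Q1 (+1); matched 2.
Augmenting path P4→Q1→P2→Q2 (+1); matched 3.
No augmenting path remains; maximum matching = 3.
König certificate: {P2, P4, Q4} is a vertex cover of size 3 (every listed pair touches it), so no matching can be larger.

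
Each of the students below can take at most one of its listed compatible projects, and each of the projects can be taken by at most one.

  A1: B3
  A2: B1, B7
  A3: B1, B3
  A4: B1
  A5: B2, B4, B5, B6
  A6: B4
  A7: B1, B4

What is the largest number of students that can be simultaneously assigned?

Unit-capacity flow: source→left, listed edges, right→sink; max matching = max flow.
Augmenting path A1→B3 (+1); matched 1.
Augmenting path A2→B1 (+1); matched 2.
Augmenting path A5→B2 (+1); matched 3.
Augmenting path A6→B4 (+1); matched 4.
Augmenting path A3→B1→A2→B7 (+1); matched 5.
No augmenting path remains; maximum matching = 5.
König certificate: {A2, A5, B1, B3, B4} is a vertex cover of size 5 (every listed pair touches it), so no matching can be larger.

5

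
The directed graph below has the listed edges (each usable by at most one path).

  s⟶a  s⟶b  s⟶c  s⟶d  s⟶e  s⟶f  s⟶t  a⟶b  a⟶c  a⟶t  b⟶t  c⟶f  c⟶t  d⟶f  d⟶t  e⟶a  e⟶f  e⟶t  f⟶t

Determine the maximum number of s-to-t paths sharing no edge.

7

Assign every edge capacity 1; by Menger, the answer equals the max flow.
Path s→t (+1); total 1.
Path s→a→t (+1); total 2.
Path s→b→t (+1); total 3.
Path s→c→t (+1); total 4.
Path s→d→t (+1); total 5.
Path s→e→t (+1); total 6.
Path s→f→t (+1); total 7.
No residual s→t path; max flow = 7.
Certifying cut of size 7: {s→a, s→b, s→c, s→d, s→e, s→f, s→t}.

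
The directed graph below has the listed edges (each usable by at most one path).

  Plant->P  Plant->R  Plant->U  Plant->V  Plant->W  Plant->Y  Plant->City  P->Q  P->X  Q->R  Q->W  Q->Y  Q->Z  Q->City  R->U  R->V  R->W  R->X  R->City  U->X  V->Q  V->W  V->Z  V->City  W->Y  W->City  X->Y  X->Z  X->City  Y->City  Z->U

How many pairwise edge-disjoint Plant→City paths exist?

Assign every edge capacity 1; by Menger, the answer equals the max flow.
Path Plant→City (+1); total 1.
Path Plant→R→City (+1); total 2.
Path Plant→V→City (+1); total 3.
Path Plant→W→City (+1); total 4.
Path Plant→Y→City (+1); total 5.
Path Plant→P→Q→City (+1); total 6.
Path Plant→U→X→City (+1); total 7.
No residual Plant→City path; max flow = 7.
Certifying cut of size 7: {Plant→City, Plant→P, Plant→R, Plant→U, Plant→V, Plant→W, Plant→Y}.

7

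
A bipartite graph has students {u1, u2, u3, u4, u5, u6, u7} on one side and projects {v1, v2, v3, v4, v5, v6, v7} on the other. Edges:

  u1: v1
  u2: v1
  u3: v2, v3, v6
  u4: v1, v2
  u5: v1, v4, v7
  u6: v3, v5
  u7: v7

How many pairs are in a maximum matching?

6

Unit-capacity flow: source→left, listed edges, right→sink; max matching = max flow.
Augmenting path u1→v1 (+1); matched 1.
Augmenting path u3→v2 (+1); matched 2.
Augmenting path u5→v4 (+1); matched 3.
Augmenting path u6→v3 (+1); matched 4.
Augmenting path u7→v7 (+1); matched 5.
Augmenting path u4→v2→u3→v6 (+1); matched 6.
No augmenting path remains; maximum matching = 6.
König certificate: {u3, u4, u5, u6, u7, v1} is a vertex cover of size 6 (every listed pair touches it), so no matching can be larger.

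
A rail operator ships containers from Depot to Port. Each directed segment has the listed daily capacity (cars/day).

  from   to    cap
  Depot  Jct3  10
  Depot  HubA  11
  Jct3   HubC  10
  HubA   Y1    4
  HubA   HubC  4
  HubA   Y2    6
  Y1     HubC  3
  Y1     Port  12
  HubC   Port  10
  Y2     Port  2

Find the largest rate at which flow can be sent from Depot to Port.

16

Augment Depot→Jct3→HubC→Port: bottleneck 10, flow now 10.
Augment Depot→HubA→Y1→Port: bottleneck 4, flow now 14.
Augment Depot→HubA→Y2→Port: bottleneck 2, flow now 16.
No augmenting path remains; maximum flow = 16.
In the residual graph, reachable from Depot: {Depot, Jct3, HubA, HubC, Y2}.
Min-cut edges: HubA→Y1 (4), HubC→Port (10), Y2→Port (2); capacity 4 + 10 + 2 = 16.
This cut is saturated, so no flow can exceed 16.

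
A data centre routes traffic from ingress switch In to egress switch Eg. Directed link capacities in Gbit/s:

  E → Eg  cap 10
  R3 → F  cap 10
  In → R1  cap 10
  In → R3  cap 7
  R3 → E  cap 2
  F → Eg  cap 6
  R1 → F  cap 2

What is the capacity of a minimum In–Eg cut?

Augment In→R1→F→Eg: bottleneck 2, flow now 2.
Augment In→R3→E→Eg: bottleneck 2, flow now 4.
Augment In→R3→F→Eg: bottleneck 4, flow now 8.
No augmenting path remains; maximum flow = 8.
By max-flow min-cut, the minimum cut capacity equals the max flow.
In the residual graph, reachable from In: {In, R1, R3, F}.
Min-cut edges: R3→E (2), F→Eg (6); capacity 2 + 6 = 8.

8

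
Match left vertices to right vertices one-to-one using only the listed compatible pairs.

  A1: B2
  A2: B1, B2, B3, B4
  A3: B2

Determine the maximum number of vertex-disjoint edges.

2

Unit-capacity flow: source→left, listed edges, right→sink; max matching = max flow.
Augmenting path A1→B2 (+1); matched 1.
Augmenting path A2→B1 (+1); matched 2.
No augmenting path remains; maximum matching = 2.
König certificate: {A2, B2} is a vertex cover of size 2 (every listed pair touches it), so no matching can be larger.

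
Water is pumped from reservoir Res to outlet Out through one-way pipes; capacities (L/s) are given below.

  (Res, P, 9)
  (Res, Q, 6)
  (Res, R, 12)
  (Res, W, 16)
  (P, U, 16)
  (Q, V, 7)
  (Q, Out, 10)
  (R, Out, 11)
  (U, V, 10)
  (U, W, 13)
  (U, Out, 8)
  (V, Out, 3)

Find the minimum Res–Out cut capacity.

26

Augment Res→Q→Out: bottleneck 6, flow now 6.
Augment Res→R→Out: bottleneck 11, flow now 17.
Augment Res→P→U→Out: bottleneck 8, flow now 25.
Augment Res→P→U→V→Out: bottleneck 1, flow now 26.
No augmenting path remains; maximum flow = 26.
By max-flow min-cut, the minimum cut capacity equals the max flow.
In the residual graph, reachable from Res: {Res, R, W}.
Min-cut edges: Res→P (9), Res→Q (6), R→Out (11); capacity 9 + 6 + 11 = 26.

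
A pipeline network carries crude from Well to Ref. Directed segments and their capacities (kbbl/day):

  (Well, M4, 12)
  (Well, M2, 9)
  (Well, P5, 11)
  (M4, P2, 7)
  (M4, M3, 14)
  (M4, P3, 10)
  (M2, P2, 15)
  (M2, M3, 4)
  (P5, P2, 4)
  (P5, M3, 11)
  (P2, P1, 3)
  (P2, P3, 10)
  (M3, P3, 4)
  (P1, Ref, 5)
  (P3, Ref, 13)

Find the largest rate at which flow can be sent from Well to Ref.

16

Augment Well→M4→P3→Ref: bottleneck 10, flow now 10.
Augment Well→M4→P2→P1→Ref: bottleneck 2, flow now 12.
Augment Well→M2→P2→P1→Ref: bottleneck 1, flow now 13.
Augment Well→M2→P2→P3→Ref: bottleneck 3, flow now 16.
No augmenting path remains; maximum flow = 16.
In the residual graph, reachable from Well: {Well, M4, M2, P5, P2, M3, P3}.
Min-cut edges: P2→P1 (3), P3→Ref (13); capacity 3 + 13 = 16.
This cut is saturated, so no flow can exceed 16.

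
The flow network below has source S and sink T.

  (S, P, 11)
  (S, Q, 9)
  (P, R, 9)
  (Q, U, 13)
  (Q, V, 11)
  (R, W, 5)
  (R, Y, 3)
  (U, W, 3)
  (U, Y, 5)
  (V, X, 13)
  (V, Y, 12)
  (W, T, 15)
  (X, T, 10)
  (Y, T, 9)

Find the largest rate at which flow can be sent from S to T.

17

Augment S→P→R→W→T: bottleneck 5, flow now 5.
Augment S→P→R→Y→T: bottleneck 3, flow now 8.
Augment S→Q→U→W→T: bottleneck 3, flow now 11.
Augment S→Q→U→Y→T: bottleneck 5, flow now 16.
Augment S→Q→V→X→T: bottleneck 1, flow now 17.
No augmenting path remains; maximum flow = 17.
In the residual graph, reachable from S: {S, P, R}.
Min-cut edges: S→Q (9), R→W (5), R→Y (3); capacity 9 + 5 + 3 = 17.
This cut is saturated, so no flow can exceed 17.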